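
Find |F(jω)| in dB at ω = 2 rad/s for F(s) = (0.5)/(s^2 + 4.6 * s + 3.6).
Substitute s = j*2: F(j2) = -0.00235849 - 0.0542453j.
|F(j2)| = sqrt(Re² + Im²) = 0.0543.
20*log₁₀(0.0543) = -25.30 dB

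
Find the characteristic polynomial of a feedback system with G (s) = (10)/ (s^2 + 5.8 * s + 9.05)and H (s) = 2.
Characteristic poly = G_den * H_den + G_num * H_num = (s^2 + 5.8*s + 9.05) + (20) = s^2 + 5.8*s + 29.05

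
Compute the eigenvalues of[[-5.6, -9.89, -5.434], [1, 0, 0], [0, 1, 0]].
Eigenvalues solve det(λI - A) = 0.
Characteristic polynomial: λ^3 + 5.6*λ^2 + 9.89*λ + 5.434 = 0.
Factor: (λ + 1.9)(λ + 1.1)(λ + 2.6) = 0.
Roots: -1.1, -1.9, -2.6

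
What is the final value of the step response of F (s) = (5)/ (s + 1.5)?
FVT: lim_{t→∞} y(t) = lim_{s→0} s*Y(s) where Y(s) = F(s)/s.
= lim_{s→0} F(s) = F(0) = num(0)/den(0) = 5/1.5 = 3.333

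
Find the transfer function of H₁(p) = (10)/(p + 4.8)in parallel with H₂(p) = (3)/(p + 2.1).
Parallel: H = H₁ + H₂ = (n₁·d₂ + n₂·d₁)/(d₁·d₂).
n₁·d₂ = 10*p + 21. n₂·d₁ = 3*p + 14.4. Sum = 13*p + 35.4. d₁·d₂ = p^2 + 6.9*p + 10.08.
H(p) = (13*p + 35.4)/(p^2 + 6.9*p + 10.08)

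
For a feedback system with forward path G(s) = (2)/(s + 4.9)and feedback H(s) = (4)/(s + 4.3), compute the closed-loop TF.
Closed-loop T = G/(1+GH).
Numerator: G_num * H_den = 2*s + 8.6.
Denominator: G_den * H_den + G_num * H_num = (s^2 + 9.2*s + 21.07) + (8) = s^2 + 9.2*s + 29.07.
T(s) = (2*s + 8.6)/(s^2 + 9.2*s + 29.07)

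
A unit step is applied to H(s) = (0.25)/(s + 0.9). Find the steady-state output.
FVT: lim_{t→∞} y(t) = lim_{s→0} s*Y(s) where Y(s) = H(s)/s.
= lim_{s→0} H(s) = H(0) = num(0)/den(0) = 0.25/0.9 = 0.2778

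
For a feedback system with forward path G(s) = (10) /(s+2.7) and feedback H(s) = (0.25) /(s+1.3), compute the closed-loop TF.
Closed-loop T = G/(1+GH).
Numerator: G_num * H_den = 10*s + 13.
Denominator: G_den * H_den + G_num * H_num = (s^2 + 4*s + 3.51) + (2.5) = s^2 + 4*s + 6.01.
T(s) = (10*s + 13)/(s^2 + 4*s + 6.01)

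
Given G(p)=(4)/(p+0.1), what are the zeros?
Numerator is a nonzero constant (4) → Zeros: none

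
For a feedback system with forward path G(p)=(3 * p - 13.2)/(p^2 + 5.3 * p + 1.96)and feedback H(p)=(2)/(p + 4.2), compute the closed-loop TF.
Closed-loop T = G/(1+GH).
Numerator: G_num * H_den = 3*p^2 - 0.6*p - 55.44.
Denominator: G_den * H_den + G_num * H_num = (p^3 + 9.5*p^2 + 24.22*p + 8.232) + (6*p - 26.4) = p^3 + 9.5*p^2 + 30.22*p - 18.168.
T(p) = (3*p^2 - 0.6*p - 55.44)/(p^3 + 9.5*p^2 + 30.22*p - 18.168)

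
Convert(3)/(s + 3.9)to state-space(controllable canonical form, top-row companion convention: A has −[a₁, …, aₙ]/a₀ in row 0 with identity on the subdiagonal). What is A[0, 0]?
Reachable canonical form for den = s + 3.9: top row of A = -[a₁,a₂,...,aₙ]/a₀, ones on the subdiagonal, zeros elsewhere.
A = [[-3.9]].
A[0,0] = -3.9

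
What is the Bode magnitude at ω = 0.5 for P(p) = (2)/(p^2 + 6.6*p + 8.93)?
Substitute p = j*0.5: P(j0.5) = 0.201316 - 0.0765374j.
|P(j0.5)| = sqrt(Re² + Im²) = 0.2154.
20*log₁₀(0.2154) = -13.34 dB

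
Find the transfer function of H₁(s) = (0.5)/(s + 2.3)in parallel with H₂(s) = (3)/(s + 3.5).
Parallel: H = H₁ + H₂ = (n₁·d₂ + n₂·d₁)/(d₁·d₂).
n₁·d₂ = 0.5*s + 1.75. n₂·d₁ = 3*s + 6.9. Sum = 3.5*s + 8.65. d₁·d₂ = s^2 + 5.8*s + 8.05.
H(s) = (3.5*s + 8.65)/(s^2 + 5.8*s + 8.05)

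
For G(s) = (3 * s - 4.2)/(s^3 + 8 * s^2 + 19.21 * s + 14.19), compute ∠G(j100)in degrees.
Substitute s = j*100: G(j100) = -0.000298324 - 2.81157e-05j.
∠G(j100) = atan2(Im, Re) = atan2(-2.81157e-05, -0.000298324) = -174.62°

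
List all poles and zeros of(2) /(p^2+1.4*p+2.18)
Set denominator = 0: p^2 + 1.4*p + 2.18 = 0 → Poles: -0.7 + 1.3j, -0.7 - 1.3j
Numerator is a nonzero constant (2) → Zeros: none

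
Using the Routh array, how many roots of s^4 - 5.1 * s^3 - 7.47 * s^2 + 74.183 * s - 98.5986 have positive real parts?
Routh array:
s^4: [1, -7.47, -98.5986]; s^3: [-5.1, 74.183]; s^2: [7.07569, -98.5986]; s^1: [3.11528]; s^0: [-98.5986]
First column: [1, -5.1, 7.07569, 3.11528, -98.5986]. Sign changes = RHP roots = 3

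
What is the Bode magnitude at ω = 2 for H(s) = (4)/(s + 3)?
Substitute s = j*2: H(j2) = 0.923077 - 0.615385j.
|H(j2)| = sqrt(Re² + Im²) = 1.109.
20*log₁₀(1.109) = 0.90 dB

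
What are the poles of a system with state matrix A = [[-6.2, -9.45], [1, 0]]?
Eigenvalues solve det(λI - A) = 0.
Characteristic polynomial: λ^2 + 6.2*λ + 9.45 = 0.
Factor: (λ + 3.5)(λ + 2.7) = 0.
Roots: -2.7, -3.5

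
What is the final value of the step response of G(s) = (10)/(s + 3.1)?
FVT: lim_{t→∞} y(t) = lim_{s→0} s*Y(s) where Y(s) = G(s)/s.
= lim_{s→0} G(s) = G(0) = num(0)/den(0) = 10/3.1 = 3.226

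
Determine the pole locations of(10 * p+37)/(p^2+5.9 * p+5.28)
Set denominator = 0: p^2 + 5.9*p + 5.28 = (p + 4.8)(p + 1.1) = 0 → Poles: -1.1, -4.8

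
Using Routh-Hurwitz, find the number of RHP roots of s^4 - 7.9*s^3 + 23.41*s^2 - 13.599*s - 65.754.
Routh array:
s^4: [1, 23.41, -65.754]; s^3: [-7.9, -13.599]; s^2: [21.6886, -65.754]; s^1: [-37.5497]; s^0: [-65.754]
First column: [1, -7.9, 21.6886, -37.5497, -65.754]. Sign changes = RHP roots = 3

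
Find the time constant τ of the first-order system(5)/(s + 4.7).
First-order system: τ = -1/pole. Pole = -4.7. τ = -1/(-4.7) = 0.2128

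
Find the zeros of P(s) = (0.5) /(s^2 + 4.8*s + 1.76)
Numerator is a nonzero constant (0.5) → Zeros: none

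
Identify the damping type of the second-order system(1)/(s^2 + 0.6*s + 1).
Standard form: ωn²/(s²+2ζωn·s+ωn²) gives ωn=1, ζ=0.3.
Underdamped (ζ = 0.3 < 1)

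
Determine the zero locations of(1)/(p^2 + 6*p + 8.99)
Numerator is a nonzero constant (1) → Zeros: none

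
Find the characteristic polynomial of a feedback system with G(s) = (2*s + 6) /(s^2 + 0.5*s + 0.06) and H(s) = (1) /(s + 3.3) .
Characteristic poly = G_den * H_den + G_num * H_num = (s^3 + 3.8*s^2 + 1.71*s + 0.198) + (2*s + 6) = s^3 + 3.8*s^2 + 3.71*s + 6.198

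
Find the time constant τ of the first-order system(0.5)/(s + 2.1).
First-order system: τ = -1/pole. Pole = -2.1. τ = -1/(-2.1) = 0.4762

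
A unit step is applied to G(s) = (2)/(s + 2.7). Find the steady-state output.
FVT: lim_{t→∞} y(t) = lim_{s→0} s*Y(s) where Y(s) = G(s)/s.
= lim_{s→0} G(s) = G(0) = num(0)/den(0) = 2/2.7 = 0.7407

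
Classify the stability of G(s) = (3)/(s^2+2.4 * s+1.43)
Denominator: s^2 + 2.4*s + 1.43 = (s + 1.1)(s + 1.3). Poles: -1.1, -1.3. Stable (all poles in LHP)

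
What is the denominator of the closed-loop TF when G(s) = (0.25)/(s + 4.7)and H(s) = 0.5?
Characteristic poly = G_den * H_den + G_num * H_num = (s + 4.7) + (0.125) = s + 4.825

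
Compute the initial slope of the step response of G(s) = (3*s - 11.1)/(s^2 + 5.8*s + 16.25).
IVT: y'(0⁺) = lim_{s→∞} s²·Y(s) = lim_{s→∞} s·G(s).
deg(num) = 1, deg(den) = 2, relative degree = 1, so s·G(s) → (leading num)/(leading den) = 3/1 = 3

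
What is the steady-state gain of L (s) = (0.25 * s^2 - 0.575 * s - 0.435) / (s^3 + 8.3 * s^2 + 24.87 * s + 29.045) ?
DC gain = L(0) = num(0)/den(0) = -0.435/29.045 = -0.01498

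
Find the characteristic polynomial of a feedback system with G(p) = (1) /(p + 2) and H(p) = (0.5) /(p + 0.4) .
Characteristic poly = G_den * H_den + G_num * H_num = (p^2 + 2.4*p + 0.8) + (0.5) = p^2 + 2.4*p + 1.3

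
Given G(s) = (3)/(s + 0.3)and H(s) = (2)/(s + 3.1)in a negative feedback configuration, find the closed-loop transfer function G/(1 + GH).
Closed-loop T = G/(1+GH).
Numerator: G_num * H_den = 3*s + 9.3.
Denominator: G_den * H_den + G_num * H_num = (s^2 + 3.4*s + 0.93) + (6) = s^2 + 3.4*s + 6.93.
T(s) = (3*s + 9.3)/(s^2 + 3.4*s + 6.93)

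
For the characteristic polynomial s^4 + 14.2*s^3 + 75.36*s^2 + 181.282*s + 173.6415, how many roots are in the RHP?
s^4 + 14.2*s^3 + 75.36*s^2 + 181.282*s + 173.6415 = (s + 4.7)(s + 4.5)(s^2 + 5*s + 8.21). Poles: -2.5 + 1.4j, -2.5 - 1.4j, -4.5, -4.7. RHP poles (Re>0): 0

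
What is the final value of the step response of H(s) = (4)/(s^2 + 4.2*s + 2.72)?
FVT: lim_{t→∞} y(t) = lim_{s→0} s*Y(s) where Y(s) = H(s)/s.
= lim_{s→0} H(s) = H(0) = num(0)/den(0) = 4/2.72 = 1.471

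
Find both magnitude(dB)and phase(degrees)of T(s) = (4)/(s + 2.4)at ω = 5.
Substitute s = j*5: T(j5) = 0.312094 - 0.650195j.
|T| = 20*log₁₀(sqrt(Re²+Im²)) = -2.84 dB.
∠T = atan2(Im, Re) = -64.36°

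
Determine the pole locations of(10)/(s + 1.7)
Set denominator = 0: s + 1.7 = 0 → Poles: -1.7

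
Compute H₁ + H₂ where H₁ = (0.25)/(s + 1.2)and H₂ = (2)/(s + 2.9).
Parallel: H = H₁ + H₂ = (n₁·d₂ + n₂·d₁)/(d₁·d₂).
n₁·d₂ = 0.25*s + 0.725. n₂·d₁ = 2*s + 2.4. Sum = 2.25*s + 3.125. d₁·d₂ = s^2 + 4.1*s + 3.48.
H(s) = (2.25*s + 3.125)/(s^2 + 4.1*s + 3.48)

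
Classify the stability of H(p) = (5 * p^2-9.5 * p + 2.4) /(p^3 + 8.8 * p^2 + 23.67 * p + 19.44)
Denominator: p^3 + 8.8*p^2 + 23.67*p + 19.44 = (p + 2.7)(p + 4.5)(p + 1.6). Poles: -1.6, -2.7, -4.5. Stable (all poles in LHP)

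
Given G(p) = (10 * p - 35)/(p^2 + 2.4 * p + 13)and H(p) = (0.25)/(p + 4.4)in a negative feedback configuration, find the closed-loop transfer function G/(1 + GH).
Closed-loop T = G/(1+GH).
Numerator: G_num * H_den = 10*p^2 + 9*p - 154.
Denominator: G_den * H_den + G_num * H_num = (p^3 + 6.8*p^2 + 23.56*p + 57.2) + (2.5*p - 8.75) = p^3 + 6.8*p^2 + 26.06*p + 48.45.
T(p) = (10*p^2 + 9*p - 154)/(p^3 + 6.8*p^2 + 26.06*p + 48.45)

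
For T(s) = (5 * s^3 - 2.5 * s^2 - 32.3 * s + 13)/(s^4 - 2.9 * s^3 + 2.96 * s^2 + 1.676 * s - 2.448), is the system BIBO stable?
Denominator: s^4 - 2.9*s^3 + 2.96*s^2 + 1.676*s - 2.448 = (s + 0.8)(s - 0.9)(s^2 - 2.8*s + 3.4). Poles: -0.8, 0.9, 1.4 + 1.2j, 1.4 - 1.2j. All Re(p)<0: No (unstable)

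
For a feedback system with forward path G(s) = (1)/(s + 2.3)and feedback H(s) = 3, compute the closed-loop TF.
Closed-loop T = G/(1+GH).
Numerator: G_num * H_den = 1.
Denominator: G_den * H_den + G_num * H_num = (s + 2.3) + (3) = s + 5.3.
T(s) = (1)/(s + 5.3)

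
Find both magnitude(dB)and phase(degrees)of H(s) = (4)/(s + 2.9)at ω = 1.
Substitute s = j*1: H(j1) = 1.23273 - 0.42508j.
|H| = 20*log₁₀(sqrt(Re²+Im²)) = 2.31 dB.
∠H = atan2(Im, Re) = -19.03°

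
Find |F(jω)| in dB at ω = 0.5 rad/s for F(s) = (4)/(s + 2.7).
Substitute s = j*0.5: F(j0.5) = 1.43236 - 0.265252j.
|F(j0.5)| = sqrt(Re² + Im²) = 1.457.
20*log₁₀(1.457) = 3.27 dB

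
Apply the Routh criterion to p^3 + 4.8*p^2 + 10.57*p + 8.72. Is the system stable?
Routh array:
p^3: [1, 10.57]; p^2: [4.8, 8.72]; p^1: [8.75333]; p^0: [8.72]
First column: [1, 4.8, 8.75333, 8.72]. Sign changes = 0.
Yes, stable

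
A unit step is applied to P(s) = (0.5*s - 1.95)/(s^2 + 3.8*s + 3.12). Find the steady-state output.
FVT: lim_{t→∞} y(t) = lim_{s→0} s*Y(s) where Y(s) = P(s)/s.
= lim_{s→0} P(s) = P(0) = num(0)/den(0) = -1.95/3.12 = -0.625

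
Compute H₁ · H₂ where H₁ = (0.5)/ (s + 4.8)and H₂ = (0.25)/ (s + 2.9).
Series: H = H₁ · H₂ = (n₁·n₂)/(d₁·d₂).
Num: n₁·n₂ = 0.125. Den: d₁·d₂ = s^2 + 7.7*s + 13.92.
H(s) = (0.125)/(s^2 + 7.7*s + 13.92)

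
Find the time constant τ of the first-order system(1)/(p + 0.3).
First-order system: τ = -1/pole. Pole = -0.3. τ = -1/(-0.3) = 3.333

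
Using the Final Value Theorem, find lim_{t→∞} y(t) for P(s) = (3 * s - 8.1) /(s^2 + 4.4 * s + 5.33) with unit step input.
FVT: lim_{t→∞} y(t) = lim_{s→0} s*Y(s) where Y(s) = P(s)/s.
= lim_{s→0} P(s) = P(0) = num(0)/den(0) = -8.1/5.33 = -1.52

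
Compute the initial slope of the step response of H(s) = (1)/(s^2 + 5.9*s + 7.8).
IVT: y'(0⁺) = lim_{s→∞} s²·Y(s) = lim_{s→∞} s·H(s).
deg(num) = 0, deg(den) = 2, relative degree = 2 ≥ 2, so s·H(s) → 0. Initial slope = 0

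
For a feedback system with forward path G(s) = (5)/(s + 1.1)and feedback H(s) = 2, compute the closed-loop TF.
Closed-loop T = G/(1+GH).
Numerator: G_num * H_den = 5.
Denominator: G_den * H_den + G_num * H_num = (s + 1.1) + (10) = s + 11.1.
T(s) = (5)/(s + 11.1)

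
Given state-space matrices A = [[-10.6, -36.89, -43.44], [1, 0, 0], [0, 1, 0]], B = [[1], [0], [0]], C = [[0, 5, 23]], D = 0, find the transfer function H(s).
H(s) = C(sI - A)⁻¹B + D.
Characteristic polynomial det(sI - A) = s^3 + 10.6*s^2 + 36.89*s + 43.44.
Numerator from C·adj(sI-A)·B + D·det(sI-A) = 5*s + 23.
H(s) = (5*s + 23)/(s^3 + 10.6*s^2 + 36.89*s + 43.44)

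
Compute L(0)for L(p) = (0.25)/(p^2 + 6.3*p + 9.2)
DC gain = L(0) = num(0)/den(0) = 0.25/9.2 = 0.02717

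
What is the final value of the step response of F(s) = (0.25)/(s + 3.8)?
FVT: lim_{t→∞} y(t) = lim_{s→0} s*Y(s) where Y(s) = F(s)/s.
= lim_{s→0} F(s) = F(0) = num(0)/den(0) = 0.25/3.8 = 0.06579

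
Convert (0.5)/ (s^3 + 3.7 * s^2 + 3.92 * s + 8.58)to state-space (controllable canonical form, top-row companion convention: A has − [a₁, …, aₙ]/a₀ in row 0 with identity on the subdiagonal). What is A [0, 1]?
Reachable canonical form for den = s^3 + 3.7*s^2 + 3.92*s + 8.58: top row of A = -[a₁,a₂,...,aₙ]/a₀, ones on the subdiagonal, zeros elsewhere.
A = [[-3.7, -3.92, -8.58], [1, 0, 0], [0, 1, 0]].
A[0,1] = -3.92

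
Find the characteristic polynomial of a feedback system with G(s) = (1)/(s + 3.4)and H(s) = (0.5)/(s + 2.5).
Characteristic poly = G_den * H_den + G_num * H_num = (s^2 + 5.9*s + 8.5) + (0.5) = s^2 + 5.9*s + 9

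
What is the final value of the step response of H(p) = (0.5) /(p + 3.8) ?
FVT: lim_{t→∞} y(t) = lim_{p→0} p*Y(p) where Y(p) = H(p)/p.
= lim_{p→0} H(p) = H(0) = num(0)/den(0) = 0.5/3.8 = 0.1316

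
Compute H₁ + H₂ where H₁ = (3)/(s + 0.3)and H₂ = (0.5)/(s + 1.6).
Parallel: H = H₁ + H₂ = (n₁·d₂ + n₂·d₁)/(d₁·d₂).
n₁·d₂ = 3*s + 4.8. n₂·d₁ = 0.5*s + 0.15. Sum = 3.5*s + 4.95. d₁·d₂ = s^2 + 1.9*s + 0.48.
H(s) = (3.5*s + 4.95)/(s^2 + 1.9*s + 0.48)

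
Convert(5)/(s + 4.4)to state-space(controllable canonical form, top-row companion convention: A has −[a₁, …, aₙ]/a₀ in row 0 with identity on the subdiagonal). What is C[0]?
Reachable canonical form: C = numerator coefficients (right-aligned, zero-padded to length n).
num = 5, C = [[5]].
C[0] = 5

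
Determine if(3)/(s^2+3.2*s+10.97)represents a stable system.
Denominator: s^2 + 3.2*s + 10.97. Poles: -1.6 + 2.9j, -1.6 - 2.9j. All Re(p)<0: Yes (stable)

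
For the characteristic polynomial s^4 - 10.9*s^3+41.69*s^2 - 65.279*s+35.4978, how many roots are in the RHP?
s^4 - 10.9*s^3 + 41.69*s^2 - 65.279*s + 35.4978 = (s - 1.3)(s - 3.7)(s - 1.8)(s - 4.1). Poles: 1.3, 1.8, 3.7, 4.1. RHP poles (Re>0): 4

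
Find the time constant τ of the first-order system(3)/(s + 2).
First-order system: τ = -1/pole. Pole = -2. τ = -1/(-2) = 0.5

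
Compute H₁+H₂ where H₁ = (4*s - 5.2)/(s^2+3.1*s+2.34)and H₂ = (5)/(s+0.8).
Parallel: H = H₁ + H₂ = (n₁·d₂ + n₂·d₁)/(d₁·d₂).
n₁·d₂ = 4*s^2 - 2*s - 4.16. n₂·d₁ = 5*s^2 + 15.5*s + 11.7. Sum = 9*s^2 + 13.5*s + 7.54. d₁·d₂ = s^3 + 3.9*s^2 + 4.82*s + 1.872.
H(s) = (9*s^2 + 13.5*s + 7.54)/(s^3 + 3.9*s^2 + 4.82*s + 1.872)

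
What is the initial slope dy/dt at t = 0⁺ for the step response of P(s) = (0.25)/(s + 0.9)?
IVT: y'(0⁺) = lim_{s→∞} s²·Y(s) = lim_{s→∞} s·P(s).
deg(num) = 0, deg(den) = 1, relative degree = 1, so s·P(s) → (leading num)/(leading den) = 0.25/1 = 0.25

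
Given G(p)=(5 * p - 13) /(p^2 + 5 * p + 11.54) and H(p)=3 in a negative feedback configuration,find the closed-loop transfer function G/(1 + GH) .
Closed-loop T = G/(1+GH).
Numerator: G_num * H_den = 5*p - 13.
Denominator: G_den * H_den + G_num * H_num = (p^2 + 5*p + 11.54) + (15*p - 39) = p^2 + 20*p - 27.46.
T(p) = (5*p - 13)/(p^2 + 20*p - 27.46)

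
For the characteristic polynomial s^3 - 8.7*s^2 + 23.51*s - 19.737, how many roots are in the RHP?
s^3 - 8.7*s^2 + 23.51*s - 19.737 = (s - 1.7)(s - 4.3)(s - 2.7). Poles: 1.7, 2.7, 4.3. RHP poles (Re>0): 3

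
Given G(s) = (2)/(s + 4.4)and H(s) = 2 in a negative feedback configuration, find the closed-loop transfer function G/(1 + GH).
Closed-loop T = G/(1+GH).
Numerator: G_num * H_den = 2.
Denominator: G_den * H_den + G_num * H_num = (s + 4.4) + (4) = s + 8.4.
T(s) = (2)/(s + 8.4)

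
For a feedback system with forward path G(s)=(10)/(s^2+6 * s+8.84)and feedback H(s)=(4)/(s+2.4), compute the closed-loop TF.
Closed-loop T = G/(1+GH).
Numerator: G_num * H_den = 10*s + 24.
Denominator: G_den * H_den + G_num * H_num = (s^3 + 8.4*s^2 + 23.24*s + 21.216) + (40) = s^3 + 8.4*s^2 + 23.24*s + 61.216.
T(s) = (10*s + 24)/(s^3 + 8.4*s^2 + 23.24*s + 61.216)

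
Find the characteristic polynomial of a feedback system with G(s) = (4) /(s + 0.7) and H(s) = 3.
Characteristic poly = G_den * H_den + G_num * H_num = (s + 0.7) + (12) = s + 12.7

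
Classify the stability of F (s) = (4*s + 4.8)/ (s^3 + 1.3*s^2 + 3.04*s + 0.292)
Denominator: s^3 + 1.3*s^2 + 3.04*s + 0.292 = (s + 0.1)(s^2 + 1.2*s + 2.92). Poles: -0.1, -0.6 + 1.6j, -0.6 - 1.6j. Stable (all poles in LHP)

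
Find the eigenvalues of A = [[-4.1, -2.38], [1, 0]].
Eigenvalues solve det(λI - A) = 0.
Characteristic polynomial: λ^2 + 4.1*λ + 2.38 = 0.
Factor: (λ + 3.4)(λ + 0.7) = 0.
Roots: -0.7, -3.4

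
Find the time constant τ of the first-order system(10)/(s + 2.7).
First-order system: τ = -1/pole. Pole = -2.7. τ = -1/(-2.7) = 0.3704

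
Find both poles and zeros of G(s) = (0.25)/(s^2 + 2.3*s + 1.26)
Set denominator = 0: s^2 + 2.3*s + 1.26 = (s + 1.4)(s + 0.9) = 0 → Poles: -0.9, -1.4
Numerator is a nonzero constant (0.25) → Zeros: none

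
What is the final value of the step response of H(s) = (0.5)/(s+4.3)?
FVT: lim_{t→∞} y(t) = lim_{s→0} s*Y(s) where Y(s) = H(s)/s.
= lim_{s→0} H(s) = H(0) = num(0)/den(0) = 0.5/4.3 = 0.1163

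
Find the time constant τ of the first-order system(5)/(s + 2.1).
First-order system: τ = -1/pole. Pole = -2.1. τ = -1/(-2.1) = 0.4762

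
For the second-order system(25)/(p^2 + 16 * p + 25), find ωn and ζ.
Standard form: ωn²/(p²+2ζωn·p+ωn²).
const=25=ωn² → ωn=5, p coeff=16=2ζωn → ζ=1.6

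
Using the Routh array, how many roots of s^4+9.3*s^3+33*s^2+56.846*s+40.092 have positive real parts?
Routh array:
s^4: [1, 33, 40.092]; s^3: [9.3, 56.846]; s^2: [26.8875, 40.092]; s^1: [42.9788]; s^0: [40.092]
First column: [1, 9.3, 26.8875, 42.9788, 40.092]. Sign changes = RHP roots = 0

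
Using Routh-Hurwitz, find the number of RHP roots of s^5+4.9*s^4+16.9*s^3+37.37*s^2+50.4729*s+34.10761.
Routh array:
s^5: [1, 16.9, 50.4729]; s^4: [4.9, 37.37, 34.10761]; s^3: [9.27347, 43.5122]; s^2: [14.3786, 34.10761]; s^1: [21.5146]; s^0: [34.10761]
First column: [1, 4.9, 9.27347, 14.3786, 21.5146, 34.10761]. Sign changes = RHP roots = 0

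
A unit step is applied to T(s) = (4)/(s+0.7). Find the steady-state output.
FVT: lim_{t→∞} y(t) = lim_{s→0} s*Y(s) where Y(s) = T(s)/s.
= lim_{s→0} T(s) = T(0) = num(0)/den(0) = 4/0.7 = 5.714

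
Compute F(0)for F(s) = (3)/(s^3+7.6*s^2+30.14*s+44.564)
DC gain = F(0) = num(0)/den(0) = 3/44.564 = 0.06732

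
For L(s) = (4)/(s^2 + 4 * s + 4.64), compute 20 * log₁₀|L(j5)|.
Substitute s = j*5: L(j5) = -0.0999841 - 0.0982162j.
|L(j5)| = sqrt(Re² + Im²) = 0.1402.
20*log₁₀(0.1402) = -17.07 dB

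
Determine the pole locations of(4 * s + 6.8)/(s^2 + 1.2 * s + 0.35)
Set denominator = 0: s^2 + 1.2*s + 0.35 = (s + 0.7)(s + 0.5) = 0 → Poles: -0.5, -0.7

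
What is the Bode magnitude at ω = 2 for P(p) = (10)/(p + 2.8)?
Substitute p = j*2: P(j2) = 2.36486 - 1.68919j.
|P(j2)| = sqrt(Re² + Im²) = 2.906.
20*log₁₀(2.906) = 9.27 dB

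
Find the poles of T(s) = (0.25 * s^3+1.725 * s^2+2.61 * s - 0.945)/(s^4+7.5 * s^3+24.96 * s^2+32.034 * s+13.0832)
Set denominator = 0: s^4 + 7.5*s^3 + 24.96*s^2 + 32.034*s + 13.0832 = (s + 1.3)(s + 0.8)(s^2 + 5.4*s + 12.58) = 0 → Poles: -0.8, -1.3, -2.7 + 2.3j, -2.7 - 2.3j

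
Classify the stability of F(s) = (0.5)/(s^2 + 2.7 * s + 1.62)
Denominator: s^2 + 2.7*s + 1.62 = (s + 1.8)(s + 0.9). Poles: -0.9, -1.8. Stable (all poles in LHP)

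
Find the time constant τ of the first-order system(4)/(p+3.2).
First-order system: τ = -1/pole. Pole = -3.2. τ = -1/(-3.2) = 0.3125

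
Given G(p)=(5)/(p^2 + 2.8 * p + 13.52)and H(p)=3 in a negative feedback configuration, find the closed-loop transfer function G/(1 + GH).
Closed-loop T = G/(1+GH).
Numerator: G_num * H_den = 5.
Denominator: G_den * H_den + G_num * H_num = (p^2 + 2.8*p + 13.52) + (15) = p^2 + 2.8*p + 28.52.
T(p) = (5)/(p^2 + 2.8*p + 28.52)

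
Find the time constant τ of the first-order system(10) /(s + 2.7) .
First-order system: τ = -1/pole. Pole = -2.7. τ = -1/(-2.7) = 0.3704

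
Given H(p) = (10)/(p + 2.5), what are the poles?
Set denominator = 0: p + 2.5 = 0 → Poles: -2.5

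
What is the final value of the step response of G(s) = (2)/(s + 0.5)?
FVT: lim_{t→∞} y(t) = lim_{s→0} s*Y(s) where Y(s) = G(s)/s.
= lim_{s→0} G(s) = G(0) = num(0)/den(0) = 2/0.5 = 4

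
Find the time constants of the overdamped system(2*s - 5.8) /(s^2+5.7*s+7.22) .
Overdamped: real poles at -3.8, -1.9. τ = -1/pole → τ₁ = 0.2632, τ₂ = 0.5263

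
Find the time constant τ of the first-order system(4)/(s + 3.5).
First-order system: τ = -1/pole. Pole = -3.5. τ = -1/(-3.5) = 0.2857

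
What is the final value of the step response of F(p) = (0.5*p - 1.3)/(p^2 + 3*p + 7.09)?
FVT: lim_{t→∞} y(t) = lim_{p→0} p*Y(p) where Y(p) = F(p)/p.
= lim_{p→0} F(p) = F(0) = num(0)/den(0) = -1.3/7.09 = -0.1834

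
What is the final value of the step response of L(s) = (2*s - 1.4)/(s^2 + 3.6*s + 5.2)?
FVT: lim_{t→∞} y(t) = lim_{s→0} s*Y(s) where Y(s) = L(s)/s.
= lim_{s→0} L(s) = L(0) = num(0)/den(0) = -1.4/5.2 = -0.2692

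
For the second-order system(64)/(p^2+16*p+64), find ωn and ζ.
Standard form: ωn²/(p²+2ζωn·p+ωn²).
const=64=ωn² → ωn=8, p coeff=16=2ζωn → ζ=1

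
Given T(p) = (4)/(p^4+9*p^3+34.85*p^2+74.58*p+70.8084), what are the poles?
Set denominator = 0: p^4 + 9*p^3 + 34.85*p^2 + 74.58*p + 70.8084 = (p + 3.4)(p + 2.6)(p^2 + 3*p + 8.01) = 0 → Poles: -1.5 + 2.4j, -1.5 - 2.4j, -2.6, -3.4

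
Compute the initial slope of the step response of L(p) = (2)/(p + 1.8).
IVT: y'(0⁺) = lim_{p→∞} p²·Y(p) = lim_{p→∞} p·L(p).
deg(num) = 0, deg(den) = 1, relative degree = 1, so p·L(p) → (leading num)/(leading den) = 2/1 = 2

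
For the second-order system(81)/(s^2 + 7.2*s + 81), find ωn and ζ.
Standard form: ωn²/(s²+2ζωn·s+ωn²).
const=81=ωn² → ωn=9, s coeff=7.2=2ζωn → ζ=0.4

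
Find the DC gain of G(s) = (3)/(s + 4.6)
DC gain = G(0) = num(0)/den(0) = 3/4.6 = 0.6522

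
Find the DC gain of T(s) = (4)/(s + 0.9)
DC gain = T(0) = num(0)/den(0) = 4/0.9 = 4.444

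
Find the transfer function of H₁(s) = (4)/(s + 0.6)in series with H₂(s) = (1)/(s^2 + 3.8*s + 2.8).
Series: H = H₁ · H₂ = (n₁·n₂)/(d₁·d₂).
Num: n₁·n₂ = 4. Den: d₁·d₂ = s^3 + 4.4*s^2 + 5.08*s + 1.68.
H(s) = (4)/(s^3 + 4.4*s^2 + 5.08*s + 1.68)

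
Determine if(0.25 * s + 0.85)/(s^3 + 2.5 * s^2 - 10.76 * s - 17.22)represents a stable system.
Denominator: s^3 + 2.5*s^2 - 10.76*s - 17.22 = (s - 3)(s + 4.1)(s + 1.4). Poles: -1.4, -4.1, 3. All Re(p)<0: No (unstable)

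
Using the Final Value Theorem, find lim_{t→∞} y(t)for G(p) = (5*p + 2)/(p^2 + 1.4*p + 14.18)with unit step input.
FVT: lim_{t→∞} y(t) = lim_{p→0} p*Y(p) where Y(p) = G(p)/p.
= lim_{p→0} G(p) = G(0) = num(0)/den(0) = 2/14.18 = 0.141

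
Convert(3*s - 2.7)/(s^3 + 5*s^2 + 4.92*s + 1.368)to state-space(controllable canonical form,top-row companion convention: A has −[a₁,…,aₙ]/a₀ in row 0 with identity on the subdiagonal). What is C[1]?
Reachable canonical form: C = numerator coefficients (right-aligned, zero-padded to length n).
num = 3*s - 2.7, C = [[0, 3, -2.7]].
C[1] = 3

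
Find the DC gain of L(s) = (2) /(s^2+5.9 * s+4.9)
DC gain = L(0) = num(0)/den(0) = 2/4.9 = 0.4082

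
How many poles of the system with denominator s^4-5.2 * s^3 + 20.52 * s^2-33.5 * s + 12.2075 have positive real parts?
s^4 - 5.2*s^3 + 20.52*s^2 - 33.5*s + 12.2075 = (s - 1.9)(s - 0.5)(s^2 - 2.8*s + 12.85). Poles: 0.5, 1.4 + 3.3j, 1.4 - 3.3j, 1.9. RHP poles (Re>0): 4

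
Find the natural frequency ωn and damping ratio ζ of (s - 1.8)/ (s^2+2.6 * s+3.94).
Underdamped: complex pole -1.3 + 1.5j. ωn = |pole| = 1.985, ζ = -Re(pole)/ωn = 0.6549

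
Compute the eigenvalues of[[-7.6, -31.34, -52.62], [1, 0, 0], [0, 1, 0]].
Eigenvalues solve det(λI - A) = 0.
Characteristic polynomial: λ^3 + 7.6*λ^2 + 31.34*λ + 52.62 = 0.
Factor: (λ + 3)(λ^2 + 4.6*λ + 17.54) = 0.
Roots: -2.3 + 3.5j, -2.3 - 3.5j, -3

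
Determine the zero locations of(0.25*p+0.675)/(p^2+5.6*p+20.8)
Set numerator = 0: 0.25*p + 0.675 = 0 → Zeros: -2.7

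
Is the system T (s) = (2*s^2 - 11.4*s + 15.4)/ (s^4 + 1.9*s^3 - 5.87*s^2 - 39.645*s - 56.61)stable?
Denominator: s^4 + 1.9*s^3 - 5.87*s^2 - 39.645*s - 56.61 = (s - 3.7)(s + 2)(s^2 + 3.6*s + 7.65). Poles: -1.8 + 2.1j, -1.8 - 2.1j, -2, 3.7. All Re(p)<0: No (unstable)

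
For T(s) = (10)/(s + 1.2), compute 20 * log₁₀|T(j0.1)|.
Substitute s = j*0.1: T(j0.1) = 8.27586 - 0.689655j.
|T(j0.1)| = sqrt(Re² + Im²) = 8.305.
20*log₁₀(8.305) = 18.39 dB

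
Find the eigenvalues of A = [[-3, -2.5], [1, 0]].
Eigenvalues solve det(λI - A) = 0.
Characteristic polynomial: λ^2 + 3*λ + 2.5 = 0.
Roots: -1.5 + 0.5j, -1.5 - 0.5j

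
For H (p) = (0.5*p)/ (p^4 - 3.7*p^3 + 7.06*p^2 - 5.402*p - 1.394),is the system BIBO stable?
Denominator: p^4 - 3.7*p^3 + 7.06*p^2 - 5.402*p - 1.394 = (p - 1.7)(p + 0.2)(p^2 - 2.2*p + 4.1). Poles: -0.2, 1.1 + 1.7j, 1.1 - 1.7j, 1.7. All Re(p)<0: No (unstable)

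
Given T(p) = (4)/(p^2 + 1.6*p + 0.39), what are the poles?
Set denominator = 0: p^2 + 1.6*p + 0.39 = (p + 0.3)(p + 1.3) = 0 → Poles: -0.3, -1.3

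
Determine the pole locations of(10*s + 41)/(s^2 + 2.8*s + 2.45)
Set denominator = 0: s^2 + 2.8*s + 2.45 = 0 → Poles: -1.4 + 0.7j, -1.4 - 0.7j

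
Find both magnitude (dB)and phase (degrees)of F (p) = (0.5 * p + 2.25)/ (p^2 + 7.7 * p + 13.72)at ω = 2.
Substitute p = j*2: F(j2) = 0.112381 - 0.0751722j.
|F| = 20*log₁₀(sqrt(Re²+Im²)) = -17.38 dB.
∠F = atan2(Im, Re) = -33.78°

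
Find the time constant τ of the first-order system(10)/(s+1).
First-order system: τ = -1/pole. Pole = -1. τ = -1/(-1) = 1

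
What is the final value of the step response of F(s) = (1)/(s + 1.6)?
FVT: lim_{t→∞} y(t) = lim_{s→0} s*Y(s) where Y(s) = F(s)/s.
= lim_{s→0} F(s) = F(0) = num(0)/den(0) = 1/1.6 = 0.625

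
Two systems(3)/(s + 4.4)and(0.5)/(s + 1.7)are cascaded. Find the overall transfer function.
Series: H = H₁ · H₂ = (n₁·n₂)/(d₁·d₂).
Num: n₁·n₂ = 1.5. Den: d₁·d₂ = s^2 + 6.1*s + 7.48.
H(s) = (1.5)/(s^2 + 6.1*s + 7.48)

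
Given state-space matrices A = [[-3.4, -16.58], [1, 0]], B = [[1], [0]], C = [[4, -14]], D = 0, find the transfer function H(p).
H(p) = C(pI - A)⁻¹B + D.
Characteristic polynomial det(pI - A) = p^2 + 3.4*p + 16.58.
Numerator from C·adj(pI-A)·B + D·det(pI-A) = 4*p - 14.
H(p) = (4*p - 14)/(p^2 + 3.4*p + 16.58)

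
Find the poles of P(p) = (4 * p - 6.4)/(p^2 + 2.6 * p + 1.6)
Set denominator = 0: p^2 + 2.6*p + 1.6 = (p + 1.6)(p + 1) = 0 → Poles: -1, -1.6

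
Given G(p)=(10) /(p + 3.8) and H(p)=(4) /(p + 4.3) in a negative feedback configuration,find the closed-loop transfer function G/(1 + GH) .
Closed-loop T = G/(1+GH).
Numerator: G_num * H_den = 10*p + 43.
Denominator: G_den * H_den + G_num * H_num = (p^2 + 8.1*p + 16.34) + (40) = p^2 + 8.1*p + 56.34.
T(p) = (10*p + 43)/(p^2 + 8.1*p + 56.34)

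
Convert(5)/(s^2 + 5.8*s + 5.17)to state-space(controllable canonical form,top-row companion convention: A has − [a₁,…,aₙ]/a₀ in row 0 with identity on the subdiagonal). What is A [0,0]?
Reachable canonical form for den = s^2 + 5.8*s + 5.17: top row of A = -[a₁,a₂,...,aₙ]/a₀, ones on the subdiagonal, zeros elsewhere.
A = [[-5.8, -5.17], [1, 0]].
A[0,0] = -5.8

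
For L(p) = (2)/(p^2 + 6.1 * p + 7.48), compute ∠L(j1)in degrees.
Substitute p = j*1: L(j1) = 0.163636 - 0.15404j.
∠L(j1) = atan2(Im, Re) = atan2(-0.15404, 0.163636) = -43.27°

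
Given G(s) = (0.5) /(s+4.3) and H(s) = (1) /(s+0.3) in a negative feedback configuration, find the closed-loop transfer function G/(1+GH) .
Closed-loop T = G/(1+GH).
Numerator: G_num * H_den = 0.5*s + 0.15.
Denominator: G_den * H_den + G_num * H_num = (s^2 + 4.6*s + 1.29) + (0.5) = s^2 + 4.6*s + 1.79.
T(s) = (0.5*s + 0.15)/(s^2 + 4.6*s + 1.79)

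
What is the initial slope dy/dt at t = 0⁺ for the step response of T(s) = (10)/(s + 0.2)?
IVT: y'(0⁺) = lim_{s→∞} s²·Y(s) = lim_{s→∞} s·T(s).
deg(num) = 0, deg(den) = 1, relative degree = 1, so s·T(s) → (leading num)/(leading den) = 10/1 = 10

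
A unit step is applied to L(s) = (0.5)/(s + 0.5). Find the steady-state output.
FVT: lim_{t→∞} y(t) = lim_{s→0} s*Y(s) where Y(s) = L(s)/s.
= lim_{s→0} L(s) = L(0) = num(0)/den(0) = 0.5/0.5 = 1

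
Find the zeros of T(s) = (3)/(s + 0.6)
Numerator is a nonzero constant (3) → Zeros: none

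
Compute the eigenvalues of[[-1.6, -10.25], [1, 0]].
Eigenvalues solve det(λI - A) = 0.
Characteristic polynomial: λ^2 + 1.6*λ + 10.25 = 0.
Roots: -0.8 + 3.1j, -0.8 - 3.1j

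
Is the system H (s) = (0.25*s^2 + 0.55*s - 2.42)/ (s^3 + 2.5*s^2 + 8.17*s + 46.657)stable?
Denominator: s^3 + 2.5*s^2 + 8.17*s + 46.657 = (s + 3.7)(s^2 - 1.2*s + 12.61). Poles: -3.7, 0.6 + 3.5j, 0.6 - 3.5j. All Re(p)<0: No (unstable)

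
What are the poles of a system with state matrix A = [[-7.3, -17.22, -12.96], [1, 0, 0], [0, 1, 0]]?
Eigenvalues solve det(λI - A) = 0.
Characteristic polynomial: λ^3 + 7.3*λ^2 + 17.22*λ + 12.96 = 0.
Factor: (λ + 3)(λ + 2.7)(λ + 1.6) = 0.
Roots: -1.6, -2.7, -3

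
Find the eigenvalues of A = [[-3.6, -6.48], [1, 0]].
Eigenvalues solve det(λI - A) = 0.
Characteristic polynomial: λ^2 + 3.6*λ + 6.48 = 0.
Roots: -1.8 + 1.8j, -1.8 - 1.8j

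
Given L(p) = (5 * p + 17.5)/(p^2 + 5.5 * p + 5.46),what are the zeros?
Set numerator = 0: 5*p + 17.5 = 0 → Zeros: -3.5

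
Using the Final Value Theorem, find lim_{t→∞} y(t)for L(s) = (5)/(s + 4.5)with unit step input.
FVT: lim_{t→∞} y(t) = lim_{s→0} s*Y(s) where Y(s) = L(s)/s.
= lim_{s→0} L(s) = L(0) = num(0)/den(0) = 5/4.5 = 1.111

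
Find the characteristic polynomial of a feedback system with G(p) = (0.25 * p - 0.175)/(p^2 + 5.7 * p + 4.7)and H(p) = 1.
Characteristic poly = G_den * H_den + G_num * H_num = (p^2 + 5.7*p + 4.7) + (0.25*p - 0.175) = p^2 + 5.95*p + 4.525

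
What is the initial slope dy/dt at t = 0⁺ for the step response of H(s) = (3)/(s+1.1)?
IVT: y'(0⁺) = lim_{s→∞} s²·Y(s) = lim_{s→∞} s·H(s).
deg(num) = 0, deg(den) = 1, relative degree = 1, so s·H(s) → (leading num)/(leading den) = 3/1 = 3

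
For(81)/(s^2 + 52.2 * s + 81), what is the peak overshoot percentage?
Standard form: ωn²/(s²+2ζωn·s+ωn²) → ωn = 9, ζ = 2.9.
ζ ≥ 1, so the response is non-oscillatory: peak overshoot = 0%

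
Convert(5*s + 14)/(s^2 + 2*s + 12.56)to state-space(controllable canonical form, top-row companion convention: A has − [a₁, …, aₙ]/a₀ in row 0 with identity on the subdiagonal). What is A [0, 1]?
Reachable canonical form for den = s^2 + 2*s + 12.56: top row of A = -[a₁,a₂,...,aₙ]/a₀, ones on the subdiagonal, zeros elsewhere.
A = [[-2, -12.56], [1, 0]].
A[0,1] = -12.56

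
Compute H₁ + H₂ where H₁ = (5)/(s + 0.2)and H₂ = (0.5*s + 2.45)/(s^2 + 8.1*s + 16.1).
Parallel: H = H₁ + H₂ = (n₁·d₂ + n₂·d₁)/(d₁·d₂).
n₁·d₂ = 5*s^2 + 40.5*s + 80.5. n₂·d₁ = 0.5*s^2 + 2.55*s + 0.49. Sum = 5.5*s^2 + 43.05*s + 80.99. d₁·d₂ = s^3 + 8.3*s^2 + 17.72*s + 3.22.
H(s) = (5.5*s^2 + 43.05*s + 80.99)/(s^3 + 8.3*s^2 + 17.72*s + 3.22)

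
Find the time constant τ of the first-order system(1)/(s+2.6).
First-order system: τ = -1/pole. Pole = -2.6. τ = -1/(-2.6) = 0.3846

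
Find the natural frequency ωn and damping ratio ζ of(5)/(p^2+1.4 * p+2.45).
Underdamped: complex pole -0.7 + 1.4j. ωn = |pole| = 1.565, ζ = -Re(pole)/ωn = 0.4472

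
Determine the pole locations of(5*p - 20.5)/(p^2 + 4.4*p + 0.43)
Set denominator = 0: p^2 + 4.4*p + 0.43 = (p + 4.3)(p + 0.1) = 0 → Poles: -0.1, -4.3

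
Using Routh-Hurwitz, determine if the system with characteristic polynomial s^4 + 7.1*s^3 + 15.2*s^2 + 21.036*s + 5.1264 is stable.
Routh array:
s^4: [1, 15.2, 5.1264]; s^3: [7.1, 21.036]; s^2: [12.2372, 5.1264]; s^1: [18.0617]; s^0: [5.1264]
First column: [1, 7.1, 12.2372, 18.0617, 5.1264]. Sign changes = 0.
Yes, stable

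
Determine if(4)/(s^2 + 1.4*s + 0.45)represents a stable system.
Denominator: s^2 + 1.4*s + 0.45 = (s + 0.5)(s + 0.9). Poles: -0.5, -0.9. All Re(p)<0: Yes (stable)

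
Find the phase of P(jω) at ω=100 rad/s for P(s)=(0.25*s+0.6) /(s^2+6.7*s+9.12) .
Substitute s = j*100: P(j100) = 0.000107269 - 0.00249509j.
∠P(j100) = atan2(Im, Re) = atan2(-0.00249509, 0.000107269) = -87.54°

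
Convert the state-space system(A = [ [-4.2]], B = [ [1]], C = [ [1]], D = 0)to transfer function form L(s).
L(s) = C(sI - A)⁻¹B + D.
Characteristic polynomial det(sI - A) = s + 4.2.
Numerator from C·adj(sI-A)·B + D·det(sI-A) = 1.
L(s) = (1)/(s + 4.2)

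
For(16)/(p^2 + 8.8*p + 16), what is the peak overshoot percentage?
Standard form: ωn²/(p²+2ζωn·p+ωn²) → ωn = 4, ζ = 1.1.
ζ ≥ 1, so the response is non-oscillatory: peak overshoot = 0%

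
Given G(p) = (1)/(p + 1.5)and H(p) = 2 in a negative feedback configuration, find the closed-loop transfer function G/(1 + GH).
Closed-loop T = G/(1+GH).
Numerator: G_num * H_den = 1.
Denominator: G_den * H_den + G_num * H_num = (p + 1.5) + (2) = p + 3.5.
T(p) = (1)/(p + 3.5)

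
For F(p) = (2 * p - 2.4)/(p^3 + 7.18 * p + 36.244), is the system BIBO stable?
Denominator: p^3 + 7.18*p + 36.244 = (p + 2.6)(p^2 - 2.6*p + 13.94). Poles: -2.6, 1.3 + 3.5j, 1.3 - 3.5j. All Re(p)<0: No (unstable)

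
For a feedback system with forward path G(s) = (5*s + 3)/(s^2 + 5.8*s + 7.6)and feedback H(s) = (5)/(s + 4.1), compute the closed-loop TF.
Closed-loop T = G/(1+GH).
Numerator: G_num * H_den = 5*s^2 + 23.5*s + 12.3.
Denominator: G_den * H_den + G_num * H_num = (s^3 + 9.9*s^2 + 31.38*s + 31.16) + (25*s + 15) = s^3 + 9.9*s^2 + 56.38*s + 46.16.
T(s) = (5*s^2 + 23.5*s + 12.3)/(s^3 + 9.9*s^2 + 56.38*s + 46.16)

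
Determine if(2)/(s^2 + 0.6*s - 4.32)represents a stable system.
Denominator: s^2 + 0.6*s - 4.32 = (s - 1.8)(s + 2.4). Poles: -2.4, 1.8. All Re(p)<0: No (unstable)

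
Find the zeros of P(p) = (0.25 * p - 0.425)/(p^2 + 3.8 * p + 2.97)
Set numerator = 0: 0.25*p - 0.425 = 0 → Zeros: 1.7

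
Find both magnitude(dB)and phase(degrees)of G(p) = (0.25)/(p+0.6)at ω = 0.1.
Substitute p = j*0.1: G(j0.1) = 0.405405 - 0.0675676j.
|G| = 20*log₁₀(sqrt(Re²+Im²)) = -7.72 dB.
∠G = atan2(Im, Re) = -9.46°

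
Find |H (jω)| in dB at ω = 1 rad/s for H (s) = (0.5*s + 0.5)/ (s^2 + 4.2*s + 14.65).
Substitute s = j*1: H(j1) = 0.043758 + 0.023166j.
|H(j1)| = sqrt(Re² + Im²) = 0.04951.
20*log₁₀(0.04951) = -26.11 dB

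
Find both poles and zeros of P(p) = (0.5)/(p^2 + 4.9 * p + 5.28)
Set denominator = 0: p^2 + 4.9*p + 5.28 = (p + 3.3)(p + 1.6) = 0 → Poles: -1.6, -3.3
Numerator is a nonzero constant (0.5) → Zeros: none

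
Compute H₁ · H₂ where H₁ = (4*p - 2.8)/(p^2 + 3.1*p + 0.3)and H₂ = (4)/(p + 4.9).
Series: H = H₁ · H₂ = (n₁·n₂)/(d₁·d₂).
Num: n₁·n₂ = 16*p - 11.2. Den: d₁·d₂ = p^3 + 8*p^2 + 15.49*p + 1.47.
H(p) = (16*p - 11.2)/(p^3 + 8*p^2 + 15.49*p + 1.47)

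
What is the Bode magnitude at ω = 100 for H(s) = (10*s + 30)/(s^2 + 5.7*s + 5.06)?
Substitute s = j*100: H(j100) = 0.00269549 - 0.0998969j.
|H(j100)| = sqrt(Re² + Im²) = 0.09993.
20*log₁₀(0.09993) = -20.01 dB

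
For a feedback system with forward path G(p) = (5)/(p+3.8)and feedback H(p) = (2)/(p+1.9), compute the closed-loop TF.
Closed-loop T = G/(1+GH).
Numerator: G_num * H_den = 5*p + 9.5.
Denominator: G_den * H_den + G_num * H_num = (p^2 + 5.7*p + 7.22) + (10) = p^2 + 5.7*p + 17.22.
T(p) = (5*p + 9.5)/(p^2 + 5.7*p + 17.22)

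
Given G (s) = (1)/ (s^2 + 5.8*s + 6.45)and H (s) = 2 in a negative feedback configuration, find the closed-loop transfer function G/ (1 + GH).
Closed-loop T = G/(1+GH).
Numerator: G_num * H_den = 1.
Denominator: G_den * H_den + G_num * H_num = (s^2 + 5.8*s + 6.45) + (2) = s^2 + 5.8*s + 8.45.
T(s) = (1)/(s^2 + 5.8*s + 8.45)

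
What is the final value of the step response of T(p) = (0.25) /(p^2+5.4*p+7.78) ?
FVT: lim_{t→∞} y(t) = lim_{p→0} p*Y(p) where Y(p) = T(p)/p.
= lim_{p→0} T(p) = T(0) = num(0)/den(0) = 0.25/7.78 = 0.03213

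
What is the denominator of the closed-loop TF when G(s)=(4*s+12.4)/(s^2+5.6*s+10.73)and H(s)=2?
Characteristic poly = G_den * H_den + G_num * H_num = (s^2 + 5.6*s + 10.73) + (8*s + 24.8) = s^2 + 13.6*s + 35.53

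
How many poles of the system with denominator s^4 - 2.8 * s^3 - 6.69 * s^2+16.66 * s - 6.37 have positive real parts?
s^4 - 2.8*s^3 - 6.69*s^2 + 16.66*s - 6.37 = (s - 1.4)(s + 2.6)(s - 0.5)(s - 3.5). Poles: -2.6, 0.5, 1.4, 3.5. RHP poles (Re>0): 3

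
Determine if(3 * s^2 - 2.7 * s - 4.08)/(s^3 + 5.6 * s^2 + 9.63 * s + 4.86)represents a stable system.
Denominator: s^3 + 5.6*s^2 + 9.63*s + 4.86 = (s + 2.7)(s + 2)(s + 0.9). Poles: -0.9, -2, -2.7. All Re(p)<0: Yes (stable)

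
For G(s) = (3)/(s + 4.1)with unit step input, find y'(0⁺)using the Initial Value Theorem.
IVT: y'(0⁺) = lim_{s→∞} s²·Y(s) = lim_{s→∞} s·G(s).
deg(num) = 0, deg(den) = 1, relative degree = 1, so s·G(s) → (leading num)/(leading den) = 3/1 = 3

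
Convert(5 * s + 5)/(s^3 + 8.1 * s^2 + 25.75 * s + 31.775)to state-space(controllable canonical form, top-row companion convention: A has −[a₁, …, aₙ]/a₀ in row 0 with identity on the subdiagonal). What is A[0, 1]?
Reachable canonical form for den = s^3 + 8.1*s^2 + 25.75*s + 31.775: top row of A = -[a₁,a₂,...,aₙ]/a₀, ones on the subdiagonal, zeros elsewhere.
A = [[-8.1, -25.75, -31.775], [1, 0, 0], [0, 1, 0]].
A[0,1] = -25.75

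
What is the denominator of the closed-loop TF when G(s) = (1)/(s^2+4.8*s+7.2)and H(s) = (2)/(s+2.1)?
Characteristic poly = G_den * H_den + G_num * H_num = (s^3 + 6.9*s^2 + 17.28*s + 15.12) + (2) = s^3 + 6.9*s^2 + 17.28*s + 17.12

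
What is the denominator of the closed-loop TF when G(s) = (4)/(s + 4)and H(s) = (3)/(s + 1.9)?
Characteristic poly = G_den * H_den + G_num * H_num = (s^2 + 5.9*s + 7.6) + (12) = s^2 + 5.9*s + 19.6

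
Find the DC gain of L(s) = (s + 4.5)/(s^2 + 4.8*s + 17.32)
DC gain = L(0) = num(0)/den(0) = 4.5/17.32 = 0.2598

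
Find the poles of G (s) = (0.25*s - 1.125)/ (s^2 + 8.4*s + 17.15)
Set denominator = 0: s^2 + 8.4*s + 17.15 = (s + 3.5)(s + 4.9) = 0 → Poles: -3.5, -4.9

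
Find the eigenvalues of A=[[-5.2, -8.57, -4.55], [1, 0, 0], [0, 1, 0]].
Eigenvalues solve det(λI - A) = 0.
Characteristic polynomial: λ^3 + 5.2*λ^2 + 8.57*λ + 4.55 = 0.
Factor: (λ + 1.3)(λ + 1.4)(λ + 2.5) = 0.
Roots: -1.3, -1.4, -2.5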